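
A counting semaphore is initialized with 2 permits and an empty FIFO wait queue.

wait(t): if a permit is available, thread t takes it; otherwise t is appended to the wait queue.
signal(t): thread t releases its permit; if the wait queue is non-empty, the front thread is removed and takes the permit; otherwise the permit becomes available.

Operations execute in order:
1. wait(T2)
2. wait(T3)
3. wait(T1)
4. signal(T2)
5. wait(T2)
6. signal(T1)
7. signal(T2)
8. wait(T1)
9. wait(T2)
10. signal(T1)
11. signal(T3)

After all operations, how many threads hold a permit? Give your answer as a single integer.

Step 1: wait(T2) -> count=1 queue=[] holders={T2}
Step 2: wait(T3) -> count=0 queue=[] holders={T2,T3}
Step 3: wait(T1) -> count=0 queue=[T1] holders={T2,T3}
Step 4: signal(T2) -> count=0 queue=[] holders={T1,T3}
Step 5: wait(T2) -> count=0 queue=[T2] holders={T1,T3}
Step 6: signal(T1) -> count=0 queue=[] holders={T2,T3}
Step 7: signal(T2) -> count=1 queue=[] holders={T3}
Step 8: wait(T1) -> count=0 queue=[] holders={T1,T3}
Step 9: wait(T2) -> count=0 queue=[T2] holders={T1,T3}
Step 10: signal(T1) -> count=0 queue=[] holders={T2,T3}
Step 11: signal(T3) -> count=1 queue=[] holders={T2}
Final holders: {T2} -> 1 thread(s)

Answer: 1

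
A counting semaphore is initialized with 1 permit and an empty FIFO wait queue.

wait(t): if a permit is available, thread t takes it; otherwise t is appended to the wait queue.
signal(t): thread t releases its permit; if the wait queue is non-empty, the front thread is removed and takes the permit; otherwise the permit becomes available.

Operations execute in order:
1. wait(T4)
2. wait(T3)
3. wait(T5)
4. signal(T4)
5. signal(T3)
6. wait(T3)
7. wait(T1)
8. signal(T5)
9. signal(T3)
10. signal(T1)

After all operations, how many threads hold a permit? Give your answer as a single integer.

Answer: 0

Derivation:
Step 1: wait(T4) -> count=0 queue=[] holders={T4}
Step 2: wait(T3) -> count=0 queue=[T3] holders={T4}
Step 3: wait(T5) -> count=0 queue=[T3,T5] holders={T4}
Step 4: signal(T4) -> count=0 queue=[T5] holders={T3}
Step 5: signal(T3) -> count=0 queue=[] holders={T5}
Step 6: wait(T3) -> count=0 queue=[T3] holders={T5}
Step 7: wait(T1) -> count=0 queue=[T3,T1] holders={T5}
Step 8: signal(T5) -> count=0 queue=[T1] holders={T3}
Step 9: signal(T3) -> count=0 queue=[] holders={T1}
Step 10: signal(T1) -> count=1 queue=[] holders={none}
Final holders: {none} -> 0 thread(s)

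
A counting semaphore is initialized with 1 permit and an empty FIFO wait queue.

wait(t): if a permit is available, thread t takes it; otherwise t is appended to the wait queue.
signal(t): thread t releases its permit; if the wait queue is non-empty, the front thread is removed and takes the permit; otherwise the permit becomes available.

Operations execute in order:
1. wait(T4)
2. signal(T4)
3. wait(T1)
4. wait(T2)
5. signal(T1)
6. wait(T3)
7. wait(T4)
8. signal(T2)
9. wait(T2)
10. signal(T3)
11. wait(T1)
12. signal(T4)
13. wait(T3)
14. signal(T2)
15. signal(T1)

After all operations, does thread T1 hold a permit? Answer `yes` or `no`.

Step 1: wait(T4) -> count=0 queue=[] holders={T4}
Step 2: signal(T4) -> count=1 queue=[] holders={none}
Step 3: wait(T1) -> count=0 queue=[] holders={T1}
Step 4: wait(T2) -> count=0 queue=[T2] holders={T1}
Step 5: signal(T1) -> count=0 queue=[] holders={T2}
Step 6: wait(T3) -> count=0 queue=[T3] holders={T2}
Step 7: wait(T4) -> count=0 queue=[T3,T4] holders={T2}
Step 8: signal(T2) -> count=0 queue=[T4] holders={T3}
Step 9: wait(T2) -> count=0 queue=[T4,T2] holders={T3}
Step 10: signal(T3) -> count=0 queue=[T2] holders={T4}
Step 11: wait(T1) -> count=0 queue=[T2,T1] holders={T4}
Step 12: signal(T4) -> count=0 queue=[T1] holders={T2}
Step 13: wait(T3) -> count=0 queue=[T1,T3] holders={T2}
Step 14: signal(T2) -> count=0 queue=[T3] holders={T1}
Step 15: signal(T1) -> count=0 queue=[] holders={T3}
Final holders: {T3} -> T1 not in holders

Answer: no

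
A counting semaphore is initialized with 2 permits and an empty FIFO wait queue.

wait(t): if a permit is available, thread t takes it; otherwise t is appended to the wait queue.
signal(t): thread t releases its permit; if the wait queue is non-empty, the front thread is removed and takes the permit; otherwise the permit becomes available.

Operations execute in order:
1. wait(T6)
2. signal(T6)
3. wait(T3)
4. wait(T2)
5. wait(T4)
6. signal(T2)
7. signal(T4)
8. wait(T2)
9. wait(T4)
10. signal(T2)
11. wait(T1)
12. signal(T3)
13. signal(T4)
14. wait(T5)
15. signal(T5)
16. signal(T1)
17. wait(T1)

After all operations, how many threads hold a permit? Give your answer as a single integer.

Answer: 1

Derivation:
Step 1: wait(T6) -> count=1 queue=[] holders={T6}
Step 2: signal(T6) -> count=2 queue=[] holders={none}
Step 3: wait(T3) -> count=1 queue=[] holders={T3}
Step 4: wait(T2) -> count=0 queue=[] holders={T2,T3}
Step 5: wait(T4) -> count=0 queue=[T4] holders={T2,T3}
Step 6: signal(T2) -> count=0 queue=[] holders={T3,T4}
Step 7: signal(T4) -> count=1 queue=[] holders={T3}
Step 8: wait(T2) -> count=0 queue=[] holders={T2,T3}
Step 9: wait(T4) -> count=0 queue=[T4] holders={T2,T3}
Step 10: signal(T2) -> count=0 queue=[] holders={T3,T4}
Step 11: wait(T1) -> count=0 queue=[T1] holders={T3,T4}
Step 12: signal(T3) -> count=0 queue=[] holders={T1,T4}
Step 13: signal(T4) -> count=1 queue=[] holders={T1}
Step 14: wait(T5) -> count=0 queue=[] holders={T1,T5}
Step 15: signal(T5) -> count=1 queue=[] holders={T1}
Step 16: signal(T1) -> count=2 queue=[] holders={none}
Step 17: wait(T1) -> count=1 queue=[] holders={T1}
Final holders: {T1} -> 1 thread(s)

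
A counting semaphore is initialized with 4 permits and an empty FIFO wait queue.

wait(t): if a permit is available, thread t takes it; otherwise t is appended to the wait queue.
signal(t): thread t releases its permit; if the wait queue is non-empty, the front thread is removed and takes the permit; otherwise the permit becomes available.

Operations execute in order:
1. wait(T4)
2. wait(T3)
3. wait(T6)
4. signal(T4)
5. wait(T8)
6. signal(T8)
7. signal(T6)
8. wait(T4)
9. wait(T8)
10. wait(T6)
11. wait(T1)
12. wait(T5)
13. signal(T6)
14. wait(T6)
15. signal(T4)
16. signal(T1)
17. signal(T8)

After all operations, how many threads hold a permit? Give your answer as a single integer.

Answer: 3

Derivation:
Step 1: wait(T4) -> count=3 queue=[] holders={T4}
Step 2: wait(T3) -> count=2 queue=[] holders={T3,T4}
Step 3: wait(T6) -> count=1 queue=[] holders={T3,T4,T6}
Step 4: signal(T4) -> count=2 queue=[] holders={T3,T6}
Step 5: wait(T8) -> count=1 queue=[] holders={T3,T6,T8}
Step 6: signal(T8) -> count=2 queue=[] holders={T3,T6}
Step 7: signal(T6) -> count=3 queue=[] holders={T3}
Step 8: wait(T4) -> count=2 queue=[] holders={T3,T4}
Step 9: wait(T8) -> count=1 queue=[] holders={T3,T4,T8}
Step 10: wait(T6) -> count=0 queue=[] holders={T3,T4,T6,T8}
Step 11: wait(T1) -> count=0 queue=[T1] holders={T3,T4,T6,T8}
Step 12: wait(T5) -> count=0 queue=[T1,T5] holders={T3,T4,T6,T8}
Step 13: signal(T6) -> count=0 queue=[T5] holders={T1,T3,T4,T8}
Step 14: wait(T6) -> count=0 queue=[T5,T6] holders={T1,T3,T4,T8}
Step 15: signal(T4) -> count=0 queue=[T6] holders={T1,T3,T5,T8}
Step 16: signal(T1) -> count=0 queue=[] holders={T3,T5,T6,T8}
Step 17: signal(T8) -> count=1 queue=[] holders={T3,T5,T6}
Final holders: {T3,T5,T6} -> 3 thread(s)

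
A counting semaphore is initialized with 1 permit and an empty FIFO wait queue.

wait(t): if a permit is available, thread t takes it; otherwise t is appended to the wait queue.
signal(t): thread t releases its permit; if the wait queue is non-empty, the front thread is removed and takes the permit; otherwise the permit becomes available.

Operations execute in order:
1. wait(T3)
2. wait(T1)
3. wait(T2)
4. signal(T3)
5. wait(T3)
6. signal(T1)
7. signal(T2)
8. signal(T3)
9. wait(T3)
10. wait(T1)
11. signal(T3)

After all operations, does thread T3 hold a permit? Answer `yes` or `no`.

Answer: no

Derivation:
Step 1: wait(T3) -> count=0 queue=[] holders={T3}
Step 2: wait(T1) -> count=0 queue=[T1] holders={T3}
Step 3: wait(T2) -> count=0 queue=[T1,T2] holders={T3}
Step 4: signal(T3) -> count=0 queue=[T2] holders={T1}
Step 5: wait(T3) -> count=0 queue=[T2,T3] holders={T1}
Step 6: signal(T1) -> count=0 queue=[T3] holders={T2}
Step 7: signal(T2) -> count=0 queue=[] holders={T3}
Step 8: signal(T3) -> count=1 queue=[] holders={none}
Step 9: wait(T3) -> count=0 queue=[] holders={T3}
Step 10: wait(T1) -> count=0 queue=[T1] holders={T3}
Step 11: signal(T3) -> count=0 queue=[] holders={T1}
Final holders: {T1} -> T3 not in holders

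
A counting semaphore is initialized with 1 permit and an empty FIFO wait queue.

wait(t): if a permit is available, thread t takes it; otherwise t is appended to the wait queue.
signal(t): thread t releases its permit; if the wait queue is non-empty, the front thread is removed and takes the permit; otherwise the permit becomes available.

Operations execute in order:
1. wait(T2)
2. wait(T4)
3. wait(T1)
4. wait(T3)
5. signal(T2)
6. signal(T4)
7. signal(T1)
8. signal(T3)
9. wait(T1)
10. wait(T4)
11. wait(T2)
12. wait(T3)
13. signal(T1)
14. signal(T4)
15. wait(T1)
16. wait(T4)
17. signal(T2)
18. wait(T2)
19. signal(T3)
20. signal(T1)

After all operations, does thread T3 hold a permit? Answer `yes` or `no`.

Answer: no

Derivation:
Step 1: wait(T2) -> count=0 queue=[] holders={T2}
Step 2: wait(T4) -> count=0 queue=[T4] holders={T2}
Step 3: wait(T1) -> count=0 queue=[T4,T1] holders={T2}
Step 4: wait(T3) -> count=0 queue=[T4,T1,T3] holders={T2}
Step 5: signal(T2) -> count=0 queue=[T1,T3] holders={T4}
Step 6: signal(T4) -> count=0 queue=[T3] holders={T1}
Step 7: signal(T1) -> count=0 queue=[] holders={T3}
Step 8: signal(T3) -> count=1 queue=[] holders={none}
Step 9: wait(T1) -> count=0 queue=[] holders={T1}
Step 10: wait(T4) -> count=0 queue=[T4] holders={T1}
Step 11: wait(T2) -> count=0 queue=[T4,T2] holders={T1}
Step 12: wait(T3) -> count=0 queue=[T4,T2,T3] holders={T1}
Step 13: signal(T1) -> count=0 queue=[T2,T3] holders={T4}
Step 14: signal(T4) -> count=0 queue=[T3] holders={T2}
Step 15: wait(T1) -> count=0 queue=[T3,T1] holders={T2}
Step 16: wait(T4) -> count=0 queue=[T3,T1,T4] holders={T2}
Step 17: signal(T2) -> count=0 queue=[T1,T4] holders={T3}
Step 18: wait(T2) -> count=0 queue=[T1,T4,T2] holders={T3}
Step 19: signal(T3) -> count=0 queue=[T4,T2] holders={T1}
Step 20: signal(T1) -> count=0 queue=[T2] holders={T4}
Final holders: {T4} -> T3 not in holders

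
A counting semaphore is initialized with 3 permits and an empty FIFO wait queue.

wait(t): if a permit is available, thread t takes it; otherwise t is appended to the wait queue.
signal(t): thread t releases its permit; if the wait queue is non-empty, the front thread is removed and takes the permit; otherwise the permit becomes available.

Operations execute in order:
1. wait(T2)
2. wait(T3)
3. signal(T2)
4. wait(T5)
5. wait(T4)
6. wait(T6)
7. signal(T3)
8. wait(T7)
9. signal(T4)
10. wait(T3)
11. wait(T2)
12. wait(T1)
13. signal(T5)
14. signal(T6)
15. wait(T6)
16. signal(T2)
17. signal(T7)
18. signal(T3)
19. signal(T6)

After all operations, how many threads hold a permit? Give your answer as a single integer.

Step 1: wait(T2) -> count=2 queue=[] holders={T2}
Step 2: wait(T3) -> count=1 queue=[] holders={T2,T3}
Step 3: signal(T2) -> count=2 queue=[] holders={T3}
Step 4: wait(T5) -> count=1 queue=[] holders={T3,T5}
Step 5: wait(T4) -> count=0 queue=[] holders={T3,T4,T5}
Step 6: wait(T6) -> count=0 queue=[T6] holders={T3,T4,T5}
Step 7: signal(T3) -> count=0 queue=[] holders={T4,T5,T6}
Step 8: wait(T7) -> count=0 queue=[T7] holders={T4,T5,T6}
Step 9: signal(T4) -> count=0 queue=[] holders={T5,T6,T7}
Step 10: wait(T3) -> count=0 queue=[T3] holders={T5,T6,T7}
Step 11: wait(T2) -> count=0 queue=[T3,T2] holders={T5,T6,T7}
Step 12: wait(T1) -> count=0 queue=[T3,T2,T1] holders={T5,T6,T7}
Step 13: signal(T5) -> count=0 queue=[T2,T1] holders={T3,T6,T7}
Step 14: signal(T6) -> count=0 queue=[T1] holders={T2,T3,T7}
Step 15: wait(T6) -> count=0 queue=[T1,T6] holders={T2,T3,T7}
Step 16: signal(T2) -> count=0 queue=[T6] holders={T1,T3,T7}
Step 17: signal(T7) -> count=0 queue=[] holders={T1,T3,T6}
Step 18: signal(T3) -> count=1 queue=[] holders={T1,T6}
Step 19: signal(T6) -> count=2 queue=[] holders={T1}
Final holders: {T1} -> 1 thread(s)

Answer: 1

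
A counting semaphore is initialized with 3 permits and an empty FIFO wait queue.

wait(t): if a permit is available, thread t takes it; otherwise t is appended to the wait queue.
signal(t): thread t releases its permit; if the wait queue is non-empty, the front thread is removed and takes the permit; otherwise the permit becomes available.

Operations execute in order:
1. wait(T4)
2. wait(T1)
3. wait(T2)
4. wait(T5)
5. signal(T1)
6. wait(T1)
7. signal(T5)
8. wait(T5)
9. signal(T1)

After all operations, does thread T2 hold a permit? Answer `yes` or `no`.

Step 1: wait(T4) -> count=2 queue=[] holders={T4}
Step 2: wait(T1) -> count=1 queue=[] holders={T1,T4}
Step 3: wait(T2) -> count=0 queue=[] holders={T1,T2,T4}
Step 4: wait(T5) -> count=0 queue=[T5] holders={T1,T2,T4}
Step 5: signal(T1) -> count=0 queue=[] holders={T2,T4,T5}
Step 6: wait(T1) -> count=0 queue=[T1] holders={T2,T4,T5}
Step 7: signal(T5) -> count=0 queue=[] holders={T1,T2,T4}
Step 8: wait(T5) -> count=0 queue=[T5] holders={T1,T2,T4}
Step 9: signal(T1) -> count=0 queue=[] holders={T2,T4,T5}
Final holders: {T2,T4,T5} -> T2 in holders

Answer: yes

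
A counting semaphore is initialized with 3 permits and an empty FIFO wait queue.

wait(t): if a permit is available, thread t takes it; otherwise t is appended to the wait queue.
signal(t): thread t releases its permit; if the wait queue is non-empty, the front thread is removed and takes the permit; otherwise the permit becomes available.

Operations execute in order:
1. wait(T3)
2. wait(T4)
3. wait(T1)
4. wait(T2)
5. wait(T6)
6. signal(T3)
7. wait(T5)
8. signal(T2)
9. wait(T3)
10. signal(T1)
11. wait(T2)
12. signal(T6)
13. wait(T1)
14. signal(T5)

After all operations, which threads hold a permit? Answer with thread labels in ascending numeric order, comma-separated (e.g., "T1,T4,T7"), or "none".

Step 1: wait(T3) -> count=2 queue=[] holders={T3}
Step 2: wait(T4) -> count=1 queue=[] holders={T3,T4}
Step 3: wait(T1) -> count=0 queue=[] holders={T1,T3,T4}
Step 4: wait(T2) -> count=0 queue=[T2] holders={T1,T3,T4}
Step 5: wait(T6) -> count=0 queue=[T2,T6] holders={T1,T3,T4}
Step 6: signal(T3) -> count=0 queue=[T6] holders={T1,T2,T4}
Step 7: wait(T5) -> count=0 queue=[T6,T5] holders={T1,T2,T4}
Step 8: signal(T2) -> count=0 queue=[T5] holders={T1,T4,T6}
Step 9: wait(T3) -> count=0 queue=[T5,T3] holders={T1,T4,T6}
Step 10: signal(T1) -> count=0 queue=[T3] holders={T4,T5,T6}
Step 11: wait(T2) -> count=0 queue=[T3,T2] holders={T4,T5,T6}
Step 12: signal(T6) -> count=0 queue=[T2] holders={T3,T4,T5}
Step 13: wait(T1) -> count=0 queue=[T2,T1] holders={T3,T4,T5}
Step 14: signal(T5) -> count=0 queue=[T1] holders={T2,T3,T4}
Final holders: T2,T3,T4

Answer: T2,T3,T4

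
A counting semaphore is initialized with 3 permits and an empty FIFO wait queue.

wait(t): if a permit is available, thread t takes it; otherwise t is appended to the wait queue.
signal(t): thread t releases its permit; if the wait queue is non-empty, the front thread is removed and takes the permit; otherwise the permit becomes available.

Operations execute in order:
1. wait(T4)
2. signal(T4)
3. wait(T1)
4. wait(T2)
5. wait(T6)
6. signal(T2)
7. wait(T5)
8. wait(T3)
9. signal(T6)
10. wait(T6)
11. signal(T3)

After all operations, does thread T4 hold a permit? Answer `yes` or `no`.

Step 1: wait(T4) -> count=2 queue=[] holders={T4}
Step 2: signal(T4) -> count=3 queue=[] holders={none}
Step 3: wait(T1) -> count=2 queue=[] holders={T1}
Step 4: wait(T2) -> count=1 queue=[] holders={T1,T2}
Step 5: wait(T6) -> count=0 queue=[] holders={T1,T2,T6}
Step 6: signal(T2) -> count=1 queue=[] holders={T1,T6}
Step 7: wait(T5) -> count=0 queue=[] holders={T1,T5,T6}
Step 8: wait(T3) -> count=0 queue=[T3] holders={T1,T5,T6}
Step 9: signal(T6) -> count=0 queue=[] holders={T1,T3,T5}
Step 10: wait(T6) -> count=0 queue=[T6] holders={T1,T3,T5}
Step 11: signal(T3) -> count=0 queue=[] holders={T1,T5,T6}
Final holders: {T1,T5,T6} -> T4 not in holders

Answer: no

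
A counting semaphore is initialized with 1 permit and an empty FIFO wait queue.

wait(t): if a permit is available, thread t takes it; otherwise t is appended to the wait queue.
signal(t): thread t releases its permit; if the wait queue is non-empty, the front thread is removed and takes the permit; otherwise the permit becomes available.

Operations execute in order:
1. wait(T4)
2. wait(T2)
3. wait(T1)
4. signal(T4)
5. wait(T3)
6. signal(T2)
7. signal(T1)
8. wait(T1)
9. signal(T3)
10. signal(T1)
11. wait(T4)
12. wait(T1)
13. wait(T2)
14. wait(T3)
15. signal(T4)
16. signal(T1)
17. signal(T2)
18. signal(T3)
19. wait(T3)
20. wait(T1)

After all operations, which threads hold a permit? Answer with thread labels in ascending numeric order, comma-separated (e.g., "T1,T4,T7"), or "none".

Answer: T3

Derivation:
Step 1: wait(T4) -> count=0 queue=[] holders={T4}
Step 2: wait(T2) -> count=0 queue=[T2] holders={T4}
Step 3: wait(T1) -> count=0 queue=[T2,T1] holders={T4}
Step 4: signal(T4) -> count=0 queue=[T1] holders={T2}
Step 5: wait(T3) -> count=0 queue=[T1,T3] holders={T2}
Step 6: signal(T2) -> count=0 queue=[T3] holders={T1}
Step 7: signal(T1) -> count=0 queue=[] holders={T3}
Step 8: wait(T1) -> count=0 queue=[T1] holders={T3}
Step 9: signal(T3) -> count=0 queue=[] holders={T1}
Step 10: signal(T1) -> count=1 queue=[] holders={none}
Step 11: wait(T4) -> count=0 queue=[] holders={T4}
Step 12: wait(T1) -> count=0 queue=[T1] holders={T4}
Step 13: wait(T2) -> count=0 queue=[T1,T2] holders={T4}
Step 14: wait(T3) -> count=0 queue=[T1,T2,T3] holders={T4}
Step 15: signal(T4) -> count=0 queue=[T2,T3] holders={T1}
Step 16: signal(T1) -> count=0 queue=[T3] holders={T2}
Step 17: signal(T2) -> count=0 queue=[] holders={T3}
Step 18: signal(T3) -> count=1 queue=[] holders={none}
Step 19: wait(T3) -> count=0 queue=[] holders={T3}
Step 20: wait(T1) -> count=0 queue=[T1] holders={T3}
Final holders: T3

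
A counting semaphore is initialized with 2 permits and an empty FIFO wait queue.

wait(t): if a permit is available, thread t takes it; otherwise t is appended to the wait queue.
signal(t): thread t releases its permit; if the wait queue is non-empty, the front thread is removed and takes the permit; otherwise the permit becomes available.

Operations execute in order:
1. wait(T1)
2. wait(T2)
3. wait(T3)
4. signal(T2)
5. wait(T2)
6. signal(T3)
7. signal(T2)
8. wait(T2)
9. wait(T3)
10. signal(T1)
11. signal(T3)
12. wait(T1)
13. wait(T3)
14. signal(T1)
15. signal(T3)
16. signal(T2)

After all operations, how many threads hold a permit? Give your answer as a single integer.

Answer: 0

Derivation:
Step 1: wait(T1) -> count=1 queue=[] holders={T1}
Step 2: wait(T2) -> count=0 queue=[] holders={T1,T2}
Step 3: wait(T3) -> count=0 queue=[T3] holders={T1,T2}
Step 4: signal(T2) -> count=0 queue=[] holders={T1,T3}
Step 5: wait(T2) -> count=0 queue=[T2] holders={T1,T3}
Step 6: signal(T3) -> count=0 queue=[] holders={T1,T2}
Step 7: signal(T2) -> count=1 queue=[] holders={T1}
Step 8: wait(T2) -> count=0 queue=[] holders={T1,T2}
Step 9: wait(T3) -> count=0 queue=[T3] holders={T1,T2}
Step 10: signal(T1) -> count=0 queue=[] holders={T2,T3}
Step 11: signal(T3) -> count=1 queue=[] holders={T2}
Step 12: wait(T1) -> count=0 queue=[] holders={T1,T2}
Step 13: wait(T3) -> count=0 queue=[T3] holders={T1,T2}
Step 14: signal(T1) -> count=0 queue=[] holders={T2,T3}
Step 15: signal(T3) -> count=1 queue=[] holders={T2}
Step 16: signal(T2) -> count=2 queue=[] holders={none}
Final holders: {none} -> 0 thread(s)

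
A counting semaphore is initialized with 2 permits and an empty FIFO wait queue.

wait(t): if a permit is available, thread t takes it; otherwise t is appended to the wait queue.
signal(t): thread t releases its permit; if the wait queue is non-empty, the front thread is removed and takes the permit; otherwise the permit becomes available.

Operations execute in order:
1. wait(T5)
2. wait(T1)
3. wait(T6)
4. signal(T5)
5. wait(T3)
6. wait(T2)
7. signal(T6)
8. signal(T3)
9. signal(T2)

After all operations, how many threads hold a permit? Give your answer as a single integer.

Answer: 1

Derivation:
Step 1: wait(T5) -> count=1 queue=[] holders={T5}
Step 2: wait(T1) -> count=0 queue=[] holders={T1,T5}
Step 3: wait(T6) -> count=0 queue=[T6] holders={T1,T5}
Step 4: signal(T5) -> count=0 queue=[] holders={T1,T6}
Step 5: wait(T3) -> count=0 queue=[T3] holders={T1,T6}
Step 6: wait(T2) -> count=0 queue=[T3,T2] holders={T1,T6}
Step 7: signal(T6) -> count=0 queue=[T2] holders={T1,T3}
Step 8: signal(T3) -> count=0 queue=[] holders={T1,T2}
Step 9: signal(T2) -> count=1 queue=[] holders={T1}
Final holders: {T1} -> 1 thread(s)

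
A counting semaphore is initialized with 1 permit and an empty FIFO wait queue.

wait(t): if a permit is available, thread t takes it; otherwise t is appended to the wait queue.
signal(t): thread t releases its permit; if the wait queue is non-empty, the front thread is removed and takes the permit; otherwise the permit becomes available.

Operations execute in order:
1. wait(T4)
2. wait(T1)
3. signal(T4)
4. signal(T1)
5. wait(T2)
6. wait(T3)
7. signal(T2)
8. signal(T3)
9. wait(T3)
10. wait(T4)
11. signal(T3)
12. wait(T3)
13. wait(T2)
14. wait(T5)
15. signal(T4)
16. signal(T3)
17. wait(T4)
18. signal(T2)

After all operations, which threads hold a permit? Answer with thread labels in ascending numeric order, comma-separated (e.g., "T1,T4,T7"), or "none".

Answer: T5

Derivation:
Step 1: wait(T4) -> count=0 queue=[] holders={T4}
Step 2: wait(T1) -> count=0 queue=[T1] holders={T4}
Step 3: signal(T4) -> count=0 queue=[] holders={T1}
Step 4: signal(T1) -> count=1 queue=[] holders={none}
Step 5: wait(T2) -> count=0 queue=[] holders={T2}
Step 6: wait(T3) -> count=0 queue=[T3] holders={T2}
Step 7: signal(T2) -> count=0 queue=[] holders={T3}
Step 8: signal(T3) -> count=1 queue=[] holders={none}
Step 9: wait(T3) -> count=0 queue=[] holders={T3}
Step 10: wait(T4) -> count=0 queue=[T4] holders={T3}
Step 11: signal(T3) -> count=0 queue=[] holders={T4}
Step 12: wait(T3) -> count=0 queue=[T3] holders={T4}
Step 13: wait(T2) -> count=0 queue=[T3,T2] holders={T4}
Step 14: wait(T5) -> count=0 queue=[T3,T2,T5] holders={T4}
Step 15: signal(T4) -> count=0 queue=[T2,T5] holders={T3}
Step 16: signal(T3) -> count=0 queue=[T5] holders={T2}
Step 17: wait(T4) -> count=0 queue=[T5,T4] holders={T2}
Step 18: signal(T2) -> count=0 queue=[T4] holders={T5}
Final holders: T5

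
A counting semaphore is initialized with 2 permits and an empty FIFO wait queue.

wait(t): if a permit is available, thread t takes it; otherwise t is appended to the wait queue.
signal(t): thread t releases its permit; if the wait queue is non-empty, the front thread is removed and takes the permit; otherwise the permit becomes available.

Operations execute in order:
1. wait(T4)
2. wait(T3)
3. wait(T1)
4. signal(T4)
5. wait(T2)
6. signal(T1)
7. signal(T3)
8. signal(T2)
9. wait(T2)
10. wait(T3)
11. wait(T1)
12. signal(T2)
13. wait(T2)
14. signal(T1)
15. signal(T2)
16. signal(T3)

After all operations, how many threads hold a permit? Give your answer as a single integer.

Answer: 0

Derivation:
Step 1: wait(T4) -> count=1 queue=[] holders={T4}
Step 2: wait(T3) -> count=0 queue=[] holders={T3,T4}
Step 3: wait(T1) -> count=0 queue=[T1] holders={T3,T4}
Step 4: signal(T4) -> count=0 queue=[] holders={T1,T3}
Step 5: wait(T2) -> count=0 queue=[T2] holders={T1,T3}
Step 6: signal(T1) -> count=0 queue=[] holders={T2,T3}
Step 7: signal(T3) -> count=1 queue=[] holders={T2}
Step 8: signal(T2) -> count=2 queue=[] holders={none}
Step 9: wait(T2) -> count=1 queue=[] holders={T2}
Step 10: wait(T3) -> count=0 queue=[] holders={T2,T3}
Step 11: wait(T1) -> count=0 queue=[T1] holders={T2,T3}
Step 12: signal(T2) -> count=0 queue=[] holders={T1,T3}
Step 13: wait(T2) -> count=0 queue=[T2] holders={T1,T3}
Step 14: signal(T1) -> count=0 queue=[] holders={T2,T3}
Step 15: signal(T2) -> count=1 queue=[] holders={T3}
Step 16: signal(T3) -> count=2 queue=[] holders={none}
Final holders: {none} -> 0 thread(s)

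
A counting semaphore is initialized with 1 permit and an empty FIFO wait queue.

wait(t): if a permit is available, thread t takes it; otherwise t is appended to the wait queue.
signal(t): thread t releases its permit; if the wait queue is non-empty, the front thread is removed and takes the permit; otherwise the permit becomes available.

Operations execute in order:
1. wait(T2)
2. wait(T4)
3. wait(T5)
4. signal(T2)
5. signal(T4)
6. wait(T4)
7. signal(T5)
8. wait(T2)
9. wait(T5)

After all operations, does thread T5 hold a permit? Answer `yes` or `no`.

Step 1: wait(T2) -> count=0 queue=[] holders={T2}
Step 2: wait(T4) -> count=0 queue=[T4] holders={T2}
Step 3: wait(T5) -> count=0 queue=[T4,T5] holders={T2}
Step 4: signal(T2) -> count=0 queue=[T5] holders={T4}
Step 5: signal(T4) -> count=0 queue=[] holders={T5}
Step 6: wait(T4) -> count=0 queue=[T4] holders={T5}
Step 7: signal(T5) -> count=0 queue=[] holders={T4}
Step 8: wait(T2) -> count=0 queue=[T2] holders={T4}
Step 9: wait(T5) -> count=0 queue=[T2,T5] holders={T4}
Final holders: {T4} -> T5 not in holders

Answer: no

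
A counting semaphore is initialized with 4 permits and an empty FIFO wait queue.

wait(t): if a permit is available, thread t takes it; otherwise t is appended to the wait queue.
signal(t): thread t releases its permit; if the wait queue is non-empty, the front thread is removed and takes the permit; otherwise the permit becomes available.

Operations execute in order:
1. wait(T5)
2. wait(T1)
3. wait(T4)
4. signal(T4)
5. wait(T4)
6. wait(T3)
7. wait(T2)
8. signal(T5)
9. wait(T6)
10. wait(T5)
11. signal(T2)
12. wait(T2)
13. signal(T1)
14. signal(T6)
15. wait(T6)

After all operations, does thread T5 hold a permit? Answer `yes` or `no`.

Answer: yes

Derivation:
Step 1: wait(T5) -> count=3 queue=[] holders={T5}
Step 2: wait(T1) -> count=2 queue=[] holders={T1,T5}
Step 3: wait(T4) -> count=1 queue=[] holders={T1,T4,T5}
Step 4: signal(T4) -> count=2 queue=[] holders={T1,T5}
Step 5: wait(T4) -> count=1 queue=[] holders={T1,T4,T5}
Step 6: wait(T3) -> count=0 queue=[] holders={T1,T3,T4,T5}
Step 7: wait(T2) -> count=0 queue=[T2] holders={T1,T3,T4,T5}
Step 8: signal(T5) -> count=0 queue=[] holders={T1,T2,T3,T4}
Step 9: wait(T6) -> count=0 queue=[T6] holders={T1,T2,T3,T4}
Step 10: wait(T5) -> count=0 queue=[T6,T5] holders={T1,T2,T3,T4}
Step 11: signal(T2) -> count=0 queue=[T5] holders={T1,T3,T4,T6}
Step 12: wait(T2) -> count=0 queue=[T5,T2] holders={T1,T3,T4,T6}
Step 13: signal(T1) -> count=0 queue=[T2] holders={T3,T4,T5,T6}
Step 14: signal(T6) -> count=0 queue=[] holders={T2,T3,T4,T5}
Step 15: wait(T6) -> count=0 queue=[T6] holders={T2,T3,T4,T5}
Final holders: {T2,T3,T4,T5} -> T5 in holders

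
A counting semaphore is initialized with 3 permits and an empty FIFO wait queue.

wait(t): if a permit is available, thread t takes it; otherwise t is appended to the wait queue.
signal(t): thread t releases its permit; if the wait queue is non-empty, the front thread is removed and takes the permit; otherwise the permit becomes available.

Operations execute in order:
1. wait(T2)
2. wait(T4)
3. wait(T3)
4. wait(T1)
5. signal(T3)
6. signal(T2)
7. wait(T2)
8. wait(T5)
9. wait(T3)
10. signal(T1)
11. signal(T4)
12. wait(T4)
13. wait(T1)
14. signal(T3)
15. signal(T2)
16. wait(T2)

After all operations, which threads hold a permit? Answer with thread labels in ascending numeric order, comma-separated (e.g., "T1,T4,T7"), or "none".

Step 1: wait(T2) -> count=2 queue=[] holders={T2}
Step 2: wait(T4) -> count=1 queue=[] holders={T2,T4}
Step 3: wait(T3) -> count=0 queue=[] holders={T2,T3,T4}
Step 4: wait(T1) -> count=0 queue=[T1] holders={T2,T3,T4}
Step 5: signal(T3) -> count=0 queue=[] holders={T1,T2,T4}
Step 6: signal(T2) -> count=1 queue=[] holders={T1,T4}
Step 7: wait(T2) -> count=0 queue=[] holders={T1,T2,T4}
Step 8: wait(T5) -> count=0 queue=[T5] holders={T1,T2,T4}
Step 9: wait(T3) -> count=0 queue=[T5,T3] holders={T1,T2,T4}
Step 10: signal(T1) -> count=0 queue=[T3] holders={T2,T4,T5}
Step 11: signal(T4) -> count=0 queue=[] holders={T2,T3,T5}
Step 12: wait(T4) -> count=0 queue=[T4] holders={T2,T3,T5}
Step 13: wait(T1) -> count=0 queue=[T4,T1] holders={T2,T3,T5}
Step 14: signal(T3) -> count=0 queue=[T1] holders={T2,T4,T5}
Step 15: signal(T2) -> count=0 queue=[] holders={T1,T4,T5}
Step 16: wait(T2) -> count=0 queue=[T2] holders={T1,T4,T5}
Final holders: T1,T4,T5

Answer: T1,T4,T5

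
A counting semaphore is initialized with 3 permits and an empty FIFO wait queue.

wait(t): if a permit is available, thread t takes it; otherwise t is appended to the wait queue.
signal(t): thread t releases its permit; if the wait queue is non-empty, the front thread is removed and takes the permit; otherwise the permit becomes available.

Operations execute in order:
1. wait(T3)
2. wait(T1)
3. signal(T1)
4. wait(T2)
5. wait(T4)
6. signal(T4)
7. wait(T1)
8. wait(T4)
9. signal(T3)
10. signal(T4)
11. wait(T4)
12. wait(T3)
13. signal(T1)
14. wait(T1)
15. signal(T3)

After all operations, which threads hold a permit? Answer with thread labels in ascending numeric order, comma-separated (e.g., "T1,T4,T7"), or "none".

Answer: T1,T2,T4

Derivation:
Step 1: wait(T3) -> count=2 queue=[] holders={T3}
Step 2: wait(T1) -> count=1 queue=[] holders={T1,T3}
Step 3: signal(T1) -> count=2 queue=[] holders={T3}
Step 4: wait(T2) -> count=1 queue=[] holders={T2,T3}
Step 5: wait(T4) -> count=0 queue=[] holders={T2,T3,T4}
Step 6: signal(T4) -> count=1 queue=[] holders={T2,T3}
Step 7: wait(T1) -> count=0 queue=[] holders={T1,T2,T3}
Step 8: wait(T4) -> count=0 queue=[T4] holders={T1,T2,T3}
Step 9: signal(T3) -> count=0 queue=[] holders={T1,T2,T4}
Step 10: signal(T4) -> count=1 queue=[] holders={T1,T2}
Step 11: wait(T4) -> count=0 queue=[] holders={T1,T2,T4}
Step 12: wait(T3) -> count=0 queue=[T3] holders={T1,T2,T4}
Step 13: signal(T1) -> count=0 queue=[] holders={T2,T3,T4}
Step 14: wait(T1) -> count=0 queue=[T1] holders={T2,T3,T4}
Step 15: signal(T3) -> count=0 queue=[] holders={T1,T2,T4}
Final holders: T1,T2,T4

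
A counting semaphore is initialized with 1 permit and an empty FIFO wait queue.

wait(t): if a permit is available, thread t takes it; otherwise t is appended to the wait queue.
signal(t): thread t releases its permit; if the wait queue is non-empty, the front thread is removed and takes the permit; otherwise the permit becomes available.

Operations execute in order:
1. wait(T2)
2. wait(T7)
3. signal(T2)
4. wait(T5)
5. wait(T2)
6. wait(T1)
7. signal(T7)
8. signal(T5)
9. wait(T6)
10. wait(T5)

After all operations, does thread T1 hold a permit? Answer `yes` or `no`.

Step 1: wait(T2) -> count=0 queue=[] holders={T2}
Step 2: wait(T7) -> count=0 queue=[T7] holders={T2}
Step 3: signal(T2) -> count=0 queue=[] holders={T7}
Step 4: wait(T5) -> count=0 queue=[T5] holders={T7}
Step 5: wait(T2) -> count=0 queue=[T5,T2] holders={T7}
Step 6: wait(T1) -> count=0 queue=[T5,T2,T1] holders={T7}
Step 7: signal(T7) -> count=0 queue=[T2,T1] holders={T5}
Step 8: signal(T5) -> count=0 queue=[T1] holders={T2}
Step 9: wait(T6) -> count=0 queue=[T1,T6] holders={T2}
Step 10: wait(T5) -> count=0 queue=[T1,T6,T5] holders={T2}
Final holders: {T2} -> T1 not in holders

Answer: no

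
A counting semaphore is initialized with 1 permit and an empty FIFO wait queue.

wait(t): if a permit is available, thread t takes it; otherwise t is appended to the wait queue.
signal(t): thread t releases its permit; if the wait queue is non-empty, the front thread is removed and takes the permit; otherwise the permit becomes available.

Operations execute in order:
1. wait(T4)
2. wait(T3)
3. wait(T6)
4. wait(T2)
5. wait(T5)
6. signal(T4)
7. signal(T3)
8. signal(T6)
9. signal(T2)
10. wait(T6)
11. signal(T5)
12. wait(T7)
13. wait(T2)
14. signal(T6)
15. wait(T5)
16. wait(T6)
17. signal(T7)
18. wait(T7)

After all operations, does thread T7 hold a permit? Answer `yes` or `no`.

Answer: no

Derivation:
Step 1: wait(T4) -> count=0 queue=[] holders={T4}
Step 2: wait(T3) -> count=0 queue=[T3] holders={T4}
Step 3: wait(T6) -> count=0 queue=[T3,T6] holders={T4}
Step 4: wait(T2) -> count=0 queue=[T3,T6,T2] holders={T4}
Step 5: wait(T5) -> count=0 queue=[T3,T6,T2,T5] holders={T4}
Step 6: signal(T4) -> count=0 queue=[T6,T2,T5] holders={T3}
Step 7: signal(T3) -> count=0 queue=[T2,T5] holders={T6}
Step 8: signal(T6) -> count=0 queue=[T5] holders={T2}
Step 9: signal(T2) -> count=0 queue=[] holders={T5}
Step 10: wait(T6) -> count=0 queue=[T6] holders={T5}
Step 11: signal(T5) -> count=0 queue=[] holders={T6}
Step 12: wait(T7) -> count=0 queue=[T7] holders={T6}
Step 13: wait(T2) -> count=0 queue=[T7,T2] holders={T6}
Step 14: signal(T6) -> count=0 queue=[T2] holders={T7}
Step 15: wait(T5) -> count=0 queue=[T2,T5] holders={T7}
Step 16: wait(T6) -> count=0 queue=[T2,T5,T6] holders={T7}
Step 17: signal(T7) -> count=0 queue=[T5,T6] holders={T2}
Step 18: wait(T7) -> count=0 queue=[T5,T6,T7] holders={T2}
Final holders: {T2} -> T7 not in holders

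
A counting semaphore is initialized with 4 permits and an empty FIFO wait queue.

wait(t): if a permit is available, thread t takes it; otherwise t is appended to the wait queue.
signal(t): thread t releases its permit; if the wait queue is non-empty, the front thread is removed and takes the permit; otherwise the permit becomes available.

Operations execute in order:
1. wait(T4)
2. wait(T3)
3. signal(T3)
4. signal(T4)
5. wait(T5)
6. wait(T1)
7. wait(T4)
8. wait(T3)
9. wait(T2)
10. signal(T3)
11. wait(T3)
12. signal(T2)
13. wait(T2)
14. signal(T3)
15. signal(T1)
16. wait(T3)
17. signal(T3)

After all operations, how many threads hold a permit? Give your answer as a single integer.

Answer: 3

Derivation:
Step 1: wait(T4) -> count=3 queue=[] holders={T4}
Step 2: wait(T3) -> count=2 queue=[] holders={T3,T4}
Step 3: signal(T3) -> count=3 queue=[] holders={T4}
Step 4: signal(T4) -> count=4 queue=[] holders={none}
Step 5: wait(T5) -> count=3 queue=[] holders={T5}
Step 6: wait(T1) -> count=2 queue=[] holders={T1,T5}
Step 7: wait(T4) -> count=1 queue=[] holders={T1,T4,T5}
Step 8: wait(T3) -> count=0 queue=[] holders={T1,T3,T4,T5}
Step 9: wait(T2) -> count=0 queue=[T2] holders={T1,T3,T4,T5}
Step 10: signal(T3) -> count=0 queue=[] holders={T1,T2,T4,T5}
Step 11: wait(T3) -> count=0 queue=[T3] holders={T1,T2,T4,T5}
Step 12: signal(T2) -> count=0 queue=[] holders={T1,T3,T4,T5}
Step 13: wait(T2) -> count=0 queue=[T2] holders={T1,T3,T4,T5}
Step 14: signal(T3) -> count=0 queue=[] holders={T1,T2,T4,T5}
Step 15: signal(T1) -> count=1 queue=[] holders={T2,T4,T5}
Step 16: wait(T3) -> count=0 queue=[] holders={T2,T3,T4,T5}
Step 17: signal(T3) -> count=1 queue=[] holders={T2,T4,T5}
Final holders: {T2,T4,T5} -> 3 thread(s)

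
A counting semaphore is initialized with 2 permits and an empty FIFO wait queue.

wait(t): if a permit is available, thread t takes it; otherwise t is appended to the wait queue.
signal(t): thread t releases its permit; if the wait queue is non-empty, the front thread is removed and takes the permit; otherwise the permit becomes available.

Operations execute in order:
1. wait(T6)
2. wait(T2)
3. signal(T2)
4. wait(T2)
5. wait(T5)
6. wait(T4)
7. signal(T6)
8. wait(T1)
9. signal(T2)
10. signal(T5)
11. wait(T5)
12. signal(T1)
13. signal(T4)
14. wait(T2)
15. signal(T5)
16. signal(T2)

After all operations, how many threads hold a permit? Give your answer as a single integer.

Answer: 0

Derivation:
Step 1: wait(T6) -> count=1 queue=[] holders={T6}
Step 2: wait(T2) -> count=0 queue=[] holders={T2,T6}
Step 3: signal(T2) -> count=1 queue=[] holders={T6}
Step 4: wait(T2) -> count=0 queue=[] holders={T2,T6}
Step 5: wait(T5) -> count=0 queue=[T5] holders={T2,T6}
Step 6: wait(T4) -> count=0 queue=[T5,T4] holders={T2,T6}
Step 7: signal(T6) -> count=0 queue=[T4] holders={T2,T5}
Step 8: wait(T1) -> count=0 queue=[T4,T1] holders={T2,T5}
Step 9: signal(T2) -> count=0 queue=[T1] holders={T4,T5}
Step 10: signal(T5) -> count=0 queue=[] holders={T1,T4}
Step 11: wait(T5) -> count=0 queue=[T5] holders={T1,T4}
Step 12: signal(T1) -> count=0 queue=[] holders={T4,T5}
Step 13: signal(T4) -> count=1 queue=[] holders={T5}
Step 14: wait(T2) -> count=0 queue=[] holders={T2,T5}
Step 15: signal(T5) -> count=1 queue=[] holders={T2}
Step 16: signal(T2) -> count=2 queue=[] holders={none}
Final holders: {none} -> 0 thread(s)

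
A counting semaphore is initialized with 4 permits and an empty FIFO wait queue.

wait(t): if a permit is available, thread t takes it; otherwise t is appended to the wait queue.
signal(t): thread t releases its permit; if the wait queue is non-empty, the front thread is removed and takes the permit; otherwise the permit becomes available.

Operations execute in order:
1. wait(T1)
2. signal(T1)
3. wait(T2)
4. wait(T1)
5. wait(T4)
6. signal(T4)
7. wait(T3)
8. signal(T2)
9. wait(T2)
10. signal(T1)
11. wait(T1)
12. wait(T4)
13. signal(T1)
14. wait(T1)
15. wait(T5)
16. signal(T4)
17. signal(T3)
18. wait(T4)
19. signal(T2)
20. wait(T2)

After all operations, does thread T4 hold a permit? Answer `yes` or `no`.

Step 1: wait(T1) -> count=3 queue=[] holders={T1}
Step 2: signal(T1) -> count=4 queue=[] holders={none}
Step 3: wait(T2) -> count=3 queue=[] holders={T2}
Step 4: wait(T1) -> count=2 queue=[] holders={T1,T2}
Step 5: wait(T4) -> count=1 queue=[] holders={T1,T2,T4}
Step 6: signal(T4) -> count=2 queue=[] holders={T1,T2}
Step 7: wait(T3) -> count=1 queue=[] holders={T1,T2,T3}
Step 8: signal(T2) -> count=2 queue=[] holders={T1,T3}
Step 9: wait(T2) -> count=1 queue=[] holders={T1,T2,T3}
Step 10: signal(T1) -> count=2 queue=[] holders={T2,T3}
Step 11: wait(T1) -> count=1 queue=[] holders={T1,T2,T3}
Step 12: wait(T4) -> count=0 queue=[] holders={T1,T2,T3,T4}
Step 13: signal(T1) -> count=1 queue=[] holders={T2,T3,T4}
Step 14: wait(T1) -> count=0 queue=[] holders={T1,T2,T3,T4}
Step 15: wait(T5) -> count=0 queue=[T5] holders={T1,T2,T3,T4}
Step 16: signal(T4) -> count=0 queue=[] holders={T1,T2,T3,T5}
Step 17: signal(T3) -> count=1 queue=[] holders={T1,T2,T5}
Step 18: wait(T4) -> count=0 queue=[] holders={T1,T2,T4,T5}
Step 19: signal(T2) -> count=1 queue=[] holders={T1,T4,T5}
Step 20: wait(T2) -> count=0 queue=[] holders={T1,T2,T4,T5}
Final holders: {T1,T2,T4,T5} -> T4 in holders

Answer: yes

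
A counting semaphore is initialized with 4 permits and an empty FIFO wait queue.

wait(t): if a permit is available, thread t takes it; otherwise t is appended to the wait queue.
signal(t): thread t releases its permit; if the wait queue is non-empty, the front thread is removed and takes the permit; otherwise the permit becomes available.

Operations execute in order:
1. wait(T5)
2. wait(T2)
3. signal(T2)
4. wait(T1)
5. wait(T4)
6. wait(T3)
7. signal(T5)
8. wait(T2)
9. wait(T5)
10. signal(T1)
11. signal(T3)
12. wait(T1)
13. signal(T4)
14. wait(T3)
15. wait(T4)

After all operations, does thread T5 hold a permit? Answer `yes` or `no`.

Step 1: wait(T5) -> count=3 queue=[] holders={T5}
Step 2: wait(T2) -> count=2 queue=[] holders={T2,T5}
Step 3: signal(T2) -> count=3 queue=[] holders={T5}
Step 4: wait(T1) -> count=2 queue=[] holders={T1,T5}
Step 5: wait(T4) -> count=1 queue=[] holders={T1,T4,T5}
Step 6: wait(T3) -> count=0 queue=[] holders={T1,T3,T4,T5}
Step 7: signal(T5) -> count=1 queue=[] holders={T1,T3,T4}
Step 8: wait(T2) -> count=0 queue=[] holders={T1,T2,T3,T4}
Step 9: wait(T5) -> count=0 queue=[T5] holders={T1,T2,T3,T4}
Step 10: signal(T1) -> count=0 queue=[] holders={T2,T3,T4,T5}
Step 11: signal(T3) -> count=1 queue=[] holders={T2,T4,T5}
Step 12: wait(T1) -> count=0 queue=[] holders={T1,T2,T4,T5}
Step 13: signal(T4) -> count=1 queue=[] holders={T1,T2,T5}
Step 14: wait(T3) -> count=0 queue=[] holders={T1,T2,T3,T5}
Step 15: wait(T4) -> count=0 queue=[T4] holders={T1,T2,T3,T5}
Final holders: {T1,T2,T3,T5} -> T5 in holders

Answer: yes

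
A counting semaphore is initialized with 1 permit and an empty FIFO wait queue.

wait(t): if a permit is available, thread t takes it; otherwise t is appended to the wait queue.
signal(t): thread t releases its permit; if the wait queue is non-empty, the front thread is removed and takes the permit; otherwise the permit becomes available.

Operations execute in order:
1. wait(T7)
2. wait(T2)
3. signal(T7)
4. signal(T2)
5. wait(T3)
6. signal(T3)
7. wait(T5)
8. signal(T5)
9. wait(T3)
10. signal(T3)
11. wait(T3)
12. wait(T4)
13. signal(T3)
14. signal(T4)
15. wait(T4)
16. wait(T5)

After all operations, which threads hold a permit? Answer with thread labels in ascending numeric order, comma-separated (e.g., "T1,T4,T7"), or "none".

Step 1: wait(T7) -> count=0 queue=[] holders={T7}
Step 2: wait(T2) -> count=0 queue=[T2] holders={T7}
Step 3: signal(T7) -> count=0 queue=[] holders={T2}
Step 4: signal(T2) -> count=1 queue=[] holders={none}
Step 5: wait(T3) -> count=0 queue=[] holders={T3}
Step 6: signal(T3) -> count=1 queue=[] holders={none}
Step 7: wait(T5) -> count=0 queue=[] holders={T5}
Step 8: signal(T5) -> count=1 queue=[] holders={none}
Step 9: wait(T3) -> count=0 queue=[] holders={T3}
Step 10: signal(T3) -> count=1 queue=[] holders={none}
Step 11: wait(T3) -> count=0 queue=[] holders={T3}
Step 12: wait(T4) -> count=0 queue=[T4] holders={T3}
Step 13: signal(T3) -> count=0 queue=[] holders={T4}
Step 14: signal(T4) -> count=1 queue=[] holders={none}
Step 15: wait(T4) -> count=0 queue=[] holders={T4}
Step 16: wait(T5) -> count=0 queue=[T5] holders={T4}
Final holders: T4

Answer: T4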